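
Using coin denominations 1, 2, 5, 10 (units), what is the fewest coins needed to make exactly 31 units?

Greedy: take as many of the largest coin as possible, then repeat with the remainder.
31 − 3×10→1 − 1×1→0
Total coins = 3 + 1 = 4

4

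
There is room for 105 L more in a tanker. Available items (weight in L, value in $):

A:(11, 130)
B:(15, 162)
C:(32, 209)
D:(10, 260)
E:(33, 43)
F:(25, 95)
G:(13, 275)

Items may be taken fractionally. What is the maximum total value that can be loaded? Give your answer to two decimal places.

Greedy by value/weight ratio, highest first.
Ratios (sorted): D 26.00, G 21.15, A 11.82, B 10.80, C 6.53, F 3.80, E 1.30
take D (10 @ 260); take G (13 @ 275); take A (11 @ 130); take B (15 @ 162); take C (32 @ 209); take 24/25 of F → 91.20. Capacity used 105/105.
Total value = 1127.20

1127.20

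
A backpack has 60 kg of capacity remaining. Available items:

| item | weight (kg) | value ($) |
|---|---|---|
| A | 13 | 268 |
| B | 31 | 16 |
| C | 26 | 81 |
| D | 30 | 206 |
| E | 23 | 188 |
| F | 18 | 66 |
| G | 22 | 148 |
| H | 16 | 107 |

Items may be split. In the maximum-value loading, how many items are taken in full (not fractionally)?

Sort by value per unit weight and fill in that order.
Order: A (268/13=20.62) > E (188/23=8.17) > D (206/30=6.87) > G (148/22=6.73) > H (107/16=6.69) > F (66/18=3.67) > C (81/26=3.12) > B (16/31=0.52)
Fill: take A (13 @ 268) → take E (23 @ 188) → take 24/30 of D → 164.80; 60/60 used.
2 item(s) taken whole; one partial (take 24/30 of D).

2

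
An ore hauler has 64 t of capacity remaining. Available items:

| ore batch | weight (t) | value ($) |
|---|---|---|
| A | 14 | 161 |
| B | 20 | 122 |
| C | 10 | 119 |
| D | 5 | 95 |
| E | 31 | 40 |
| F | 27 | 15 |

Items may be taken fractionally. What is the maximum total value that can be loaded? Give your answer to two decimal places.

516.35

Ratios (sorted): D 19.00, C 11.90, A 11.50, B 6.10, E 1.29, F 0.56
take D (5 @ 95); take C (10 @ 119); take A (14 @ 161); take B (20 @ 122); take 15/31 of E → 19.35. Capacity used 64/64.
Total value = 516.35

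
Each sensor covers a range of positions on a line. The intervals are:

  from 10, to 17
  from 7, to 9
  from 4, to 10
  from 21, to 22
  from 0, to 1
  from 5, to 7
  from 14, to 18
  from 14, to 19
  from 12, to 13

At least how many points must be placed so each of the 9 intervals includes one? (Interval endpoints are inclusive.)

5

Process intervals by earliest right end; each time one isn't hit yet, stab at its right endpoint.
By right end: [0,1]  [5,7]  [7,9]  [4,10]  [12,13]  [10,17]  [14,18]  [14,19]  [21,22]
[0,1] uncovered → point at 1; [5,7] uncovered → point at 7; [12,13] uncovered → point at 13; [14,18] uncovered → point at 18; [21,22] uncovered → point at 22.
Points: 1, 7, 13, 18, 22 (5 total).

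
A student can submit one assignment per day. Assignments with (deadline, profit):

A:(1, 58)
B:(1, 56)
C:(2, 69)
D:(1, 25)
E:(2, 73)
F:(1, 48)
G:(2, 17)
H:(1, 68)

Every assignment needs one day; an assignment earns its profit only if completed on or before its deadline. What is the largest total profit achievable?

By profit: E(d2,73), C(d2,69), H(d1,68), A(d1,58), B(d1,56), F(d1,48), D(d1,25), G(d2,17)
E→slot 2; C→slot 1; H skipped; A skipped; B skipped; F skipped; D skipped; G skipped.
Profit = 69 + 73 = 142

142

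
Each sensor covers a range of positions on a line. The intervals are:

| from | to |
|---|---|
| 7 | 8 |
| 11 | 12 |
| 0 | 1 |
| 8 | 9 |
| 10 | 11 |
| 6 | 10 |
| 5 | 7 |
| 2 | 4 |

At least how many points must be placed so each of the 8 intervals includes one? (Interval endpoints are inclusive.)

5

Sort by right endpoint; whenever an interval is uncovered, place a point at its right end.
By right end: [0,1]  [2,4]  [5,7]  [7,8]  [8,9]  [6,10]  [10,11]  [11,12]
[0,1] uncovered → point at 1; [2,4] uncovered → point at 4; [5,7] uncovered → point at 7; [8,9] uncovered → point at 9; [10,11] uncovered → point at 11.
Points: 1, 4, 7, 9, 11 (5 total).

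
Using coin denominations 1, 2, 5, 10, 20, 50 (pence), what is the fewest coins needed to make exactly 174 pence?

6

Greedy: take as many of the largest coin as possible, then repeat with the remainder.
174 = 3×50 + 1×20 + 2×2
Total coins = 3 + 1 + 2 = 6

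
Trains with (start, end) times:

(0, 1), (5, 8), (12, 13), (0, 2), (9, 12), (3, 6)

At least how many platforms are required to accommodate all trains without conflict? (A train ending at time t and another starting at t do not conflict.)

Count concurrent intervals with a sweep; the peak is the room count.
Events (time:±→running): 0:+→1 0:+→2 … peak 2.

2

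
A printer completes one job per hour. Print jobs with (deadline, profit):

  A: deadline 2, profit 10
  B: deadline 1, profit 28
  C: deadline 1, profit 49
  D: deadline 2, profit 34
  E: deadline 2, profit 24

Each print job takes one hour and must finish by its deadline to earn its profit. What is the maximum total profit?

Sort by profit descending; place each in the latest free slot ≤ its deadline.
Profit order: C=49 D=34 B=28 E=24 A=10
Assign: C→slot 1, D→slot 2, B skipped, E skipped, A skipped.
Slots: [1:C] [2:D]
Profit = 49 + 34 = 83

83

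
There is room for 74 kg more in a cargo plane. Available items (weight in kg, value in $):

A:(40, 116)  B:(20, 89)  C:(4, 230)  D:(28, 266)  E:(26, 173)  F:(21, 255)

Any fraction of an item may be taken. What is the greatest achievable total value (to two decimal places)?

890.73

Greedy by value/weight ratio, highest first.
Order: C (230/4=57.50) > F (255/21=12.14) > D (266/28=9.50) > E (173/26=6.65) > B (89/20=4.45) > A (116/40=2.90)
Fill: take C (4 @ 230) → take F (21 @ 255) → take D (28 @ 266) → take 21/26 of E → 139.73; 74/74 used.
Total value = 890.73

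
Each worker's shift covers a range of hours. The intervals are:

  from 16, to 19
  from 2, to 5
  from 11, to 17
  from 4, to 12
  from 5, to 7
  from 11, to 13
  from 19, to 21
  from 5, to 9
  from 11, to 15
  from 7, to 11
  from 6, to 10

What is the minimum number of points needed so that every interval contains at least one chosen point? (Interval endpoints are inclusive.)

4

Sorted: [2,5] [5,7] [5,9] [6,10] [7,11] [4,12] [11,13] [11,15] [11,17] [16,19] [19,21]
{[2,5],[5,7],[5,9]} hit by 5; {[6,10],[7,11],[4,12]} hit by 10; {[11,13],[11,15],[11,17]} hit by 13; {[16,19],[19,21]} hit by 19.
Points: 5, 10, 13, 19 (4 total).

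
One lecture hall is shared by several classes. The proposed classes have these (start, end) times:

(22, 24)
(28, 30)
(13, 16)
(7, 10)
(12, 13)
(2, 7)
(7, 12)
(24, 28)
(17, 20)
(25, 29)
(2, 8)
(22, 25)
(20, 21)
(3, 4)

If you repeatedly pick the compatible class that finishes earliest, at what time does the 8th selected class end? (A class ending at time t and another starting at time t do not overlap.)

Order by finish time; keep every interval that doesn't clash with the previous kept one.
By end time: (3,4), (2,7), (2,8), (7,10), (7,12), (12,13), (13,16), (17,20), (20,21), (22,24), (22,25), (24,28), (25,29), (28,30).
Pick (3,4); next start ≥ 4 → (7,10); next start ≥ 10 → (12,13); next start ≥ 13 → (13,16); next start ≥ 16 → (17,20); next start ≥ 20 → (20,21); next start ≥ 21 → (22,24); next start ≥ 24 → (24,28); next start ≥ 28 → (28,30).
Selected: (3,4) (7,10) (12,13) (13,16) (17,20) (20,21) (22,24) (24,28) (28,30)

28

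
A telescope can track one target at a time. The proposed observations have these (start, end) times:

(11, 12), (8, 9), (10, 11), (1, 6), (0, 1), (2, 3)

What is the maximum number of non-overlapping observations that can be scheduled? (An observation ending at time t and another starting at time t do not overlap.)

By end time: (0,1), (2,3), (1,6), (8,9), (10,11), (11,12).
Pick (0,1); next start ≥ 1 → (2,3); next start ≥ 3 → (8,9); next start ≥ 9 → (10,11); next start ≥ 11 → (11,12).
Selected 5 observations.

5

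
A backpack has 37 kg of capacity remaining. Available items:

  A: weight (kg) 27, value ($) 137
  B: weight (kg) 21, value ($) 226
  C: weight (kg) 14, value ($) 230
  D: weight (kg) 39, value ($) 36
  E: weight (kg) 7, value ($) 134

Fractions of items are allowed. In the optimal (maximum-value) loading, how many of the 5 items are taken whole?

2

Greedy by value/weight ratio, highest first.
Ratios (sorted): E 19.14, C 16.43, B 10.76, A 5.07, D 0.92
take E (7 @ 134); take C (14 @ 230); take 16/21 of B → 172.19. Capacity used 37/37.
2 item(s) taken whole; one partial (take 16/21 of B).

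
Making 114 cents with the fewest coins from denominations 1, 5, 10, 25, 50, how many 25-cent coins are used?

0

Use the largest denomination that fits, subtract, and repeat.
114 = 2×50 + 1×10 + 4×1
Count of 25: 0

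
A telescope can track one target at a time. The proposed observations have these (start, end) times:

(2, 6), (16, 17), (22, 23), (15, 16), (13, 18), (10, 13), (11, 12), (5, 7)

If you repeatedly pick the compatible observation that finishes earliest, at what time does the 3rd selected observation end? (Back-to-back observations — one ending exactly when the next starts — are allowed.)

Greedy by earliest finish: after sorting by end time, pick each interval compatible with the last pick.
By end time: (2,6), (5,7), (11,12), (10,13), (15,16), (16,17), (13,18), (22,23).
Pick (2,6); next start ≥ 6 → (11,12); next start ≥ 12 → (15,16); next start ≥ 16 → (16,17); next start ≥ 17 → (22,23).
Selected: (2,6) (11,12) (15,16) (16,17) (22,23)

16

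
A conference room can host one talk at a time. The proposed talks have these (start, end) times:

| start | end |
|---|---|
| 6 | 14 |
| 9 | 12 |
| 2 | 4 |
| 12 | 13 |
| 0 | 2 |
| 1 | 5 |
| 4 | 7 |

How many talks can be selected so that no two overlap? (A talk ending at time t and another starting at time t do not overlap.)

5

Sort by end time and greedily take each interval whose start is ≥ the last chosen end.
Sorted by end: (0,2)  (2,4)  (1,5)  (4,7)  (9,12)  (12,13)  (6,14)
take (0,2); take (2,4); skip (1,5); take (4,7); take (9,12); take (12,13).
Selected 5 talks.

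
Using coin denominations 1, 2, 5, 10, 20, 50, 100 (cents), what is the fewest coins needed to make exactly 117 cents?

117 = 1×100 + 1×10 + 1×5 + 1×2
Total coins = 1 + 1 + 1 + 1 = 4

4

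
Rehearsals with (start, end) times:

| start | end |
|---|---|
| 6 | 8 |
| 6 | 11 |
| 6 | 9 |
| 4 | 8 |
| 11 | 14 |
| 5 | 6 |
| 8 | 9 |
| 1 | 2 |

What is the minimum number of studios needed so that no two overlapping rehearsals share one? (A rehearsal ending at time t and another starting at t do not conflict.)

Count concurrent intervals with a sweep; the peak is the room count.
Events (time:±→running): 1:+→1 2:-→0 4:+→1 5:+→2 6:-→1 6:+→2 6:+→3 6:+→4 … peak 4.

4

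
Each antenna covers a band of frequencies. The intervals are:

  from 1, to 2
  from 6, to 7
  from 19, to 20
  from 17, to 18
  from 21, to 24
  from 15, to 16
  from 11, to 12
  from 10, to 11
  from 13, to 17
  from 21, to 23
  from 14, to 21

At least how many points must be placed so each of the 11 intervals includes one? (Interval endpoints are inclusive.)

7

Sort by right endpoint; whenever an interval is uncovered, place a point at its right end.
By right end: [1,2]  [6,7]  [10,11]  [11,12]  [15,16]  [13,17]  [17,18]  [19,20]  [14,21]  [21,23]  [21,24]
[1,2] uncovered → point at 2; [6,7] uncovered → point at 7; [10,11] uncovered → point at 11; [15,16] uncovered → point at 16; [17,18] uncovered → point at 18; [19,20] uncovered → point at 20; [21,23] uncovered → point at 23.
Points: 2, 7, 11, 16, 18, 20, 23 (7 total).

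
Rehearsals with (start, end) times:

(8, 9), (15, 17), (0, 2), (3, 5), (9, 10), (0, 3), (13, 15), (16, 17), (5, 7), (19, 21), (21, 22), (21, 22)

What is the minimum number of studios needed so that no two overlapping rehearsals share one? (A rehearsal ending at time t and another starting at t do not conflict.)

2

The answer is the maximum number of intervals overlapping at any instant.
starts: [0, 0, 3, 5, 8, 9, 13, 15, 16, 19, 21, 21]
ends:   [2, 3, 5, 7, 9, 10, 15, 17, 17, 21, 22, 22]
s0→1 s0→2  — peak 2.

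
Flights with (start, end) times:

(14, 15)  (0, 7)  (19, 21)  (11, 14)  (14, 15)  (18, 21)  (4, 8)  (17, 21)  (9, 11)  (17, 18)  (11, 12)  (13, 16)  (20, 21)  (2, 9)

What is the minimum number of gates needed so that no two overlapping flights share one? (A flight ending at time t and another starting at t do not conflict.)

4

starts: [0, 2, 4, 9, 11, 11, 13, 14, 14, 17, 17, 18, 19, 20]
ends:   [7, 8, 9, 11, 12, 14, 15, 15, 16, 18, 21, 21, 21, 21]
s0→1 s2→2 s4→3 e7→2 e8→1 e9→0 s9→1 e11→0 s11→1 s11→2 e12→1 s13→2 e14→1 s14→2 s14→3 e15→2 e15→1 e16→0 s17→1 s17→2 e18→1 s18→2 s19→3 s20→4  — peak 4.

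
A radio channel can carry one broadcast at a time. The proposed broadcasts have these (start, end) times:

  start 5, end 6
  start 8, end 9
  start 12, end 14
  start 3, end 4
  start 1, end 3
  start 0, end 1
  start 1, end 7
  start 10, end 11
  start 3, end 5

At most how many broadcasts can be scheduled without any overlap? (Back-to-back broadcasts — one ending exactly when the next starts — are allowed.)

Sort by end time and greedily take each interval whose start is ≥ the last chosen end.
Sorted by end: (0,1)  (1,3)  (3,4)  (3,5)  (5,6)  (1,7)  (8,9)  (10,11)  (12,14)
take (0,1); take (1,3); take (3,4); take (5,6); skip (1,7); take (8,9); take (10,11); take (12,14).
Selected 7 broadcasts.

7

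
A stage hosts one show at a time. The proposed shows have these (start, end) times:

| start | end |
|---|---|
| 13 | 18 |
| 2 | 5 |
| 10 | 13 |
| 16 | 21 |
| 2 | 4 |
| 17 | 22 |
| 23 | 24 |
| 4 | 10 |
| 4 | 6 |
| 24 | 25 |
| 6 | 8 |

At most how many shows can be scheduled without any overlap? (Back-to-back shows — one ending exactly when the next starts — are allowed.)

Sorted by end: (2,4)  (2,5)  (4,6)  (6,8)  (4,10)  (10,13)  (13,18)  (16,21)  (17,22)  (23,24)  (24,25)
take (2,4); take (4,6); take (6,8); take (10,13); take (13,18); take (23,24); take (24,25).
Selected 7 shows.

7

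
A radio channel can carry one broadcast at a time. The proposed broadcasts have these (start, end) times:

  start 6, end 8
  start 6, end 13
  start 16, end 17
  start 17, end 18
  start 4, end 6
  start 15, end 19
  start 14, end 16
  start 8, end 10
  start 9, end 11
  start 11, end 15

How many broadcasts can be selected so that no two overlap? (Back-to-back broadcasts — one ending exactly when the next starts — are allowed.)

6

By end time: (4,6), (6,8), (8,10), (9,11), (6,13), (11,15), (14,16), (16,17), (17,18), (15,19).
Pick (4,6); next start ≥ 6 → (6,8); next start ≥ 8 → (8,10); next start ≥ 10 → (11,15); next start ≥ 15 → (16,17); next start ≥ 17 → (17,18).
Selected 6 broadcasts.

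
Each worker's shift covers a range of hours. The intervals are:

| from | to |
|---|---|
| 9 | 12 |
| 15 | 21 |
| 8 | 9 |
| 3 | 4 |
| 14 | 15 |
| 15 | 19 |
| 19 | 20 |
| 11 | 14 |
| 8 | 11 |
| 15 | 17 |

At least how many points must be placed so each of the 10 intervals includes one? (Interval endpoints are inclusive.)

Sorted: [3,4] [8,9] [8,11] [9,12] [11,14] [14,15] [15,17] [15,19] [19,20] [15,21]
{[3,4]} hit by 4; {[8,9],[8,11],[9,12]} hit by 9; {[11,14],[14,15]} hit by 14; {[15,17],[15,19]} hit by 17; {[19,20],[15,21]} hit by 20.
Points: 4, 9, 14, 17, 20 (5 total).

5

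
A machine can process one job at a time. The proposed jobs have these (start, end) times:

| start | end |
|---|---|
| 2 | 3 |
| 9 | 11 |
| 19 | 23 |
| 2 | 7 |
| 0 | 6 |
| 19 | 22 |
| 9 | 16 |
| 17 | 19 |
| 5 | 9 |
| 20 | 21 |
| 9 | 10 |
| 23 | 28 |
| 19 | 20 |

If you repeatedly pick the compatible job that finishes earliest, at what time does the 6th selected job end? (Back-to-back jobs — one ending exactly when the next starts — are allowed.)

Sort by end time and greedily take each interval whose start is ≥ the last chosen end.
Sorted by end: (2,3)  (0,6)  (2,7)  (5,9)  (9,10)  (9,11)  (9,16)  (17,19)  (19,20)  (20,21)  (19,22)  (19,23)  (23,28)
take (2,3); take (5,9); take (9,10); take (17,19); take (19,20); take (20,21); take (23,28).
Selected: (2,3) (5,9) (9,10) (17,19) (19,20) (20,21) (23,28)

21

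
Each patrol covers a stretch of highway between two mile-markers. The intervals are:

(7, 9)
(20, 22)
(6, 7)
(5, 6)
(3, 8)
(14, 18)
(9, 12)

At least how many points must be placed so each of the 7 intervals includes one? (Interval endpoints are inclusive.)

Process intervals by earliest right end; each time one isn't hit yet, stab at its right endpoint.
By right end: [5,6]  [6,7]  [3,8]  [7,9]  [9,12]  [14,18]  [20,22]
[5,6] uncovered → point at 6; [7,9] uncovered → point at 9; [14,18] uncovered → point at 18; [20,22] uncovered → point at 22.
Points: 6, 9, 18, 22 (4 total).

4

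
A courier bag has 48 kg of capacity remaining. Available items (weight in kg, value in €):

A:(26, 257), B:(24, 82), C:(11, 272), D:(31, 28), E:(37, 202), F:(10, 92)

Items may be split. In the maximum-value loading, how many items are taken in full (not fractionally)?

Greedy by value/weight ratio, highest first.
Ratios (sorted): C 24.73, A 9.88, F 9.20, E 5.46, B 3.42, D 0.90
take C (11 @ 272); take A (26 @ 257); take F (10 @ 92); take 1/37 of E → 5.46. Capacity used 48/48.
3 item(s) taken whole; one partial (take 1/37 of E).

3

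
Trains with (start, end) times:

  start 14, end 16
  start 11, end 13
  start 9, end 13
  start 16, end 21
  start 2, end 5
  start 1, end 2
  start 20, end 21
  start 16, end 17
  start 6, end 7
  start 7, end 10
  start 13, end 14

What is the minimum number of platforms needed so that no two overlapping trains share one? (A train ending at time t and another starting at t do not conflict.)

Count concurrent intervals with a sweep; the peak is the room count.
starts: [1, 2, 6, 7, 9, 11, 13, 14, 16, 16, 20]
ends:   [2, 5, 7, 10, 13, 13, 14, 16, 17, 21, 21]
s1→1 e2→0 s2→1 e5→0 s6→1 e7→0 s7→1 s9→2  — peak 2.

2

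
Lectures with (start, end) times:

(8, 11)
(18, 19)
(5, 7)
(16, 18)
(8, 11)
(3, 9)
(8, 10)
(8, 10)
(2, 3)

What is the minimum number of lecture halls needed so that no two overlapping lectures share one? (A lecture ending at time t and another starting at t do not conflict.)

The answer is the maximum number of intervals overlapping at any instant.
starts: [2, 3, 5, 8, 8, 8, 8, 16, 18]
ends:   [3, 7, 9, 10, 10, 11, 11, 18, 19]
s2→1 e3→0 s3→1 s5→2 e7→1 s8→2 s8→3 s8→4 s8→5  — peak 5.

5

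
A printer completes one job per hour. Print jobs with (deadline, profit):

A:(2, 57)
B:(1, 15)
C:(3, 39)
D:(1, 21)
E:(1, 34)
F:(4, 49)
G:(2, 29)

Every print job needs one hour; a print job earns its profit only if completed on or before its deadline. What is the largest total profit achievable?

By profit: A(d2,57), F(d4,49), C(d3,39), E(d1,34), G(d2,29), D(d1,21), B(d1,15)
A→slot 2; F→slot 4; C→slot 3; E→slot 1; G skipped; D skipped; B skipped.
Profit = 34 + 57 + 39 + 49 = 179

179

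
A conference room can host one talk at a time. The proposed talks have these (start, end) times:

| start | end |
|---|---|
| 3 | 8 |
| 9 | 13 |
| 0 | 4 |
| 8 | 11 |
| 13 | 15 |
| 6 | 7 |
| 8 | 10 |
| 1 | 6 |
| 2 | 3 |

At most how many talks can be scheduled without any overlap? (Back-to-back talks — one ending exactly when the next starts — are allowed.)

Greedy by earliest finish: after sorting by end time, pick each interval compatible with the last pick.
Sorted by end: (2,3)  (0,4)  (1,6)  (6,7)  (3,8)  (8,10)  (8,11)  (9,13)  (13,15)
take (2,3); skip (0,4); take (6,7); take (8,10); skip (8,11); take (13,15).
Selected 4 talks.

4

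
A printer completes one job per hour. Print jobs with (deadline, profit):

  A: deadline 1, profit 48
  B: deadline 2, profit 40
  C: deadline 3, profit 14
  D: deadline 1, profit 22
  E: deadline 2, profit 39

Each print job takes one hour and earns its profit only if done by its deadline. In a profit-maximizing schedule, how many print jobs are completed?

3

Profit order: A=48 B=40 E=39 D=22 C=14
Assign: A→slot 1, B→slot 2, E skipped, D skipped, C→slot 3.
Slots: [1:A] [2:B] [3:C]
3 of 5 scheduled.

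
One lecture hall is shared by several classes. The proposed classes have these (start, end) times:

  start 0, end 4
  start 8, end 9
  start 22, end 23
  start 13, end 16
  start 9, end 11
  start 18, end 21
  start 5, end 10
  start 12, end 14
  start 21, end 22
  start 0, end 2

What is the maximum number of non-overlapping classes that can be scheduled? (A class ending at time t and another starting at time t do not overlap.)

7

Sort by end time and greedily take each interval whose start is ≥ the last chosen end.
Sorted by end: (0,2)  (0,4)  (8,9)  (5,10)  (9,11)  (12,14)  (13,16)  (18,21)  (21,22)  (22,23)
take (0,2); skip (0,4); take (8,9); take (9,11); take (12,14); take (18,21); take (21,22); take (22,23).
Selected 7 classes.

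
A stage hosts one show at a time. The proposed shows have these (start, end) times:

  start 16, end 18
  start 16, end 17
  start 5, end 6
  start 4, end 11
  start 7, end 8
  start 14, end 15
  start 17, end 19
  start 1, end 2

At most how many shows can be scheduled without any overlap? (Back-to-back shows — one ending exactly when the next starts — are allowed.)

6

Greedy by earliest finish: after sorting by end time, pick each interval compatible with the last pick.
By end time: (1,2), (5,6), (7,8), (4,11), (14,15), (16,17), (16,18), (17,19).
Pick (1,2); next start ≥ 2 → (5,6); next start ≥ 6 → (7,8); next start ≥ 8 → (14,15); next start ≥ 15 → (16,17); next start ≥ 17 → (17,19).
Selected 6 shows.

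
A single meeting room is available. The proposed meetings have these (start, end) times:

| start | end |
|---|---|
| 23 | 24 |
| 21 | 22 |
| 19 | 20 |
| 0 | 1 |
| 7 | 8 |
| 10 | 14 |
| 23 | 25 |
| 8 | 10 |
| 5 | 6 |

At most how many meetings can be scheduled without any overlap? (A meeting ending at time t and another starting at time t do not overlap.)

Greedy by earliest finish: after sorting by end time, pick each interval compatible with the last pick.
Sorted by end: (0,1)  (5,6)  (7,8)  (8,10)  (10,14)  (19,20)  (21,22)  (23,24)  (23,25)
take (0,1); take (5,6); take (7,8); take (8,10); take (10,14); take (19,20); take (21,22); take (23,24).
Selected 8 meetings.

8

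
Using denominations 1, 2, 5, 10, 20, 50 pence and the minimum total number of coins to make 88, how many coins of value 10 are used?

1

Greedy: take as many of the largest coin as possible, then repeat with the remainder.
88 = 1×50 + 1×20 + 1×10 + 1×5 + 1×2 + 1×1
Count of 10: 1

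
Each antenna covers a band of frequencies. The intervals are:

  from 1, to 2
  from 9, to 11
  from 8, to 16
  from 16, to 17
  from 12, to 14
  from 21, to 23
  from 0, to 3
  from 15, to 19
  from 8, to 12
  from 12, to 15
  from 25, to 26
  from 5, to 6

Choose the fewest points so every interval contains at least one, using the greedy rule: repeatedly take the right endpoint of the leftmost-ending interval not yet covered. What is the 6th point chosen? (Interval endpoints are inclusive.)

23

Process intervals by earliest right end; each time one isn't hit yet, stab at its right endpoint.
By right end: [1,2]  [0,3]  [5,6]  [9,11]  [8,12]  [12,14]  [12,15]  [8,16]  [16,17]  [15,19]  [21,23]  [25,26]
[1,2] uncovered → point at 2; [5,6] uncovered → point at 6; [9,11] uncovered → point at 11; [12,14] uncovered → point at 14; [16,17] uncovered → point at 17; [21,23] uncovered → point at 23; [25,26] uncovered → point at 26.
Points: 2, 6, 11, 14, 17, 23, 26 (7 total).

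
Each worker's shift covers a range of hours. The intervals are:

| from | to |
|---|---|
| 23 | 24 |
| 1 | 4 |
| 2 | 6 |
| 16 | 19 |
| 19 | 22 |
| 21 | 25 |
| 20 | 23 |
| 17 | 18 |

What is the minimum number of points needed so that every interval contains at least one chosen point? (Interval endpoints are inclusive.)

4

Sorted: [1,4] [2,6] [17,18] [16,19] [19,22] [20,23] [23,24] [21,25]
{[1,4],[2,6]} hit by 4; {[17,18],[16,19]} hit by 18; {[19,22],[20,23]} hit by 22; {[23,24],[21,25]} hit by 24.
Points: 4, 18, 22, 24 (4 total).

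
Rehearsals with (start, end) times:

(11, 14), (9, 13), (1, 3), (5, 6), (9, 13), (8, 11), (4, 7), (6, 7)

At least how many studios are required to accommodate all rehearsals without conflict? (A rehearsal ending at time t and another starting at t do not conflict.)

3

The answer is the maximum number of intervals overlapping at any instant.
Events (time:±→running): 1:+→1 3:-→0 4:+→1 5:+→2 6:-→1 6:+→2 7:-→1 7:-→0 8:+→1 9:+→2 9:+→3 … peak 3.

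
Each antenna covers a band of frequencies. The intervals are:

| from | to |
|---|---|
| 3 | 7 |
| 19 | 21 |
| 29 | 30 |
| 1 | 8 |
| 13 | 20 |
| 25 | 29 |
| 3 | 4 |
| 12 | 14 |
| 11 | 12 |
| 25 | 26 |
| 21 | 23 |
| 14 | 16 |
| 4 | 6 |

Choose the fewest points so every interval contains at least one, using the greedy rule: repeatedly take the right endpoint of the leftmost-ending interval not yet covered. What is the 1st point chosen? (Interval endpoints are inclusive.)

4

Sort by right endpoint; whenever an interval is uncovered, place a point at its right end.
By right end: [3,4]  [4,6]  [3,7]  [1,8]  [11,12]  [12,14]  [14,16]  [13,20]  [19,21]  [21,23]  [25,26]  [25,29]  [29,30]
[3,4] uncovered → point at 4; [11,12] uncovered → point at 12; [14,16] uncovered → point at 16; [19,21] uncovered → point at 21; [25,26] uncovered → point at 26; [29,30] uncovered → point at 30.
Points: 4, 12, 16, 21, 26, 30 (6 total).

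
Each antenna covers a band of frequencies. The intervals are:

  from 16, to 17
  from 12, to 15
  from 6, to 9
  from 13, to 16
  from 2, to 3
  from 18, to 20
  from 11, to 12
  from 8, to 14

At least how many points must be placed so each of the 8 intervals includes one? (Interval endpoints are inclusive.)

5

Process intervals by earliest right end; each time one isn't hit yet, stab at its right endpoint.
Sorted: [2,3] [6,9] [11,12] [8,14] [12,15] [13,16] [16,17] [18,20]
{[2,3]} hit by 3; {[6,9]} hit by 9; {[11,12],[8,14],[12,15]} hit by 12; {[13,16],[16,17]} hit by 16; {[18,20]} hit by 20.
Points: 3, 9, 12, 16, 20 (5 total).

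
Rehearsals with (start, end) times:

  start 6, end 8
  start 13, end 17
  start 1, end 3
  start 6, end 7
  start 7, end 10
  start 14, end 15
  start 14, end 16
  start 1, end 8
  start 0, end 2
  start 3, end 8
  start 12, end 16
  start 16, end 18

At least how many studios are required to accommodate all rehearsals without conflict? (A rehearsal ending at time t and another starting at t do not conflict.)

4

The answer is the maximum number of intervals overlapping at any instant.
starts: [0, 1, 1, 3, 6, 6, 7, 12, 13, 14, 14, 16]
ends:   [2, 3, 7, 8, 8, 8, 10, 15, 16, 16, 17, 18]
s0→1 s1→2 s1→3 e2→2 e3→1 s3→2 s6→3 s6→4  — peak 4.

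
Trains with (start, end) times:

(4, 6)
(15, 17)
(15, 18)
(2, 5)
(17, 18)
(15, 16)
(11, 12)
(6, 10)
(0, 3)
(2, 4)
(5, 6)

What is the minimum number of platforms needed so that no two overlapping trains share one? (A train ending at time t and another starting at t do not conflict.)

The answer is the maximum number of intervals overlapping at any instant.
starts: [0, 2, 2, 4, 5, 6, 11, 15, 15, 15, 17]
ends:   [3, 4, 5, 6, 6, 10, 12, 16, 17, 18, 18]
s0→1 s2→2 s2→3  — peak 3.

3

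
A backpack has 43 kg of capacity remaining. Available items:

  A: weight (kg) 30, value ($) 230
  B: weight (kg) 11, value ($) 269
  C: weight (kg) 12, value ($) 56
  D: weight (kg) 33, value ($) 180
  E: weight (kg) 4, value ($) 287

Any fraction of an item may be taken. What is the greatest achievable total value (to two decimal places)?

Greedy by value/weight ratio, highest first.
Ratios (sorted): E 71.75, B 24.45, A 7.67, D 5.45, C 4.67
take E (4 @ 287); take B (11 @ 269); take 28/30 of A → 214.67. Capacity used 43/43.
Total value = 770.67

770.67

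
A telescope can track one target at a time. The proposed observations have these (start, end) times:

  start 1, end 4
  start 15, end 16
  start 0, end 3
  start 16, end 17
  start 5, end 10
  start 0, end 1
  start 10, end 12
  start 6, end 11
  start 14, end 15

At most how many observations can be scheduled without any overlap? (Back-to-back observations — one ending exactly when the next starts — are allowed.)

By end time: (0,1), (0,3), (1,4), (5,10), (6,11), (10,12), (14,15), (15,16), (16,17).
Pick (0,1); next start ≥ 1 → (1,4); next start ≥ 4 → (5,10); next start ≥ 10 → (10,12); next start ≥ 12 → (14,15); next start ≥ 15 → (15,16); next start ≥ 16 → (16,17).
Selected 7 observations.

7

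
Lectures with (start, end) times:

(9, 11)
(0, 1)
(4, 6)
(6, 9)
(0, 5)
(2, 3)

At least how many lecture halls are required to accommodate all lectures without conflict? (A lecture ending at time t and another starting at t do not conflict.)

Events (time:±→running): 0:+→1 0:+→2 … peak 2.

2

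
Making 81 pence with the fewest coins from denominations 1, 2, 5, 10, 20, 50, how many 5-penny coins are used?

0

Greedy: take as many of the largest coin as possible, then repeat with the remainder.
81 − 1×50→31 − 1×20→11 − 1×10→1 − 1×1→0
Count of 5: 0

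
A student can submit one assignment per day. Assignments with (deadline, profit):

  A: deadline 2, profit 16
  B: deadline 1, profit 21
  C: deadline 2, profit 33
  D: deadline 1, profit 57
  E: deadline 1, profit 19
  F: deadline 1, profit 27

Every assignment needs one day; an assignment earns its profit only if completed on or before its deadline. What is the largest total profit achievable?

By profit: D(d1,57), C(d2,33), F(d1,27), B(d1,21), E(d1,19), A(d2,16)
D→slot 1; C→slot 2; F skipped; B skipped; E skipped; A skipped.
Profit = 57 + 33 = 90

90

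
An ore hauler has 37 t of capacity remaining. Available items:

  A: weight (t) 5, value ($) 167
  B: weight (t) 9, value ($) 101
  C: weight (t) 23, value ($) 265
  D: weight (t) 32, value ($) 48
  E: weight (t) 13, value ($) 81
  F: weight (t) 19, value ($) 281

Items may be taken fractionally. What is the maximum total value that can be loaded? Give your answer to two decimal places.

Order: A (167/5=33.40) > F (281/19=14.79) > C (265/23=11.52) > B (101/9=11.22) > E (81/13=6.23) > D (48/32=1.50)
Fill: take A (5 @ 167) → take F (19 @ 281) → take 13/23 of C → 149.78; 37/37 used.
Total value = 597.78

597.78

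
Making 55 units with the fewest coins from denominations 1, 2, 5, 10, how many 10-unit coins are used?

55 − 5×10→5 − 1×5→0
Count of 10: 5

5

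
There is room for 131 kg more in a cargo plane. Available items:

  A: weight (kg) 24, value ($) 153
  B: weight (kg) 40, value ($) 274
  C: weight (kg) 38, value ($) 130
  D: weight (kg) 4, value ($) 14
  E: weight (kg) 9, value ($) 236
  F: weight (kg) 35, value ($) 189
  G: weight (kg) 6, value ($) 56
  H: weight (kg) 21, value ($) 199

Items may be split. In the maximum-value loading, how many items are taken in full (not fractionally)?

Greedy by value/weight ratio, highest first.
Ratios (sorted): E 26.22, H 9.48, G 9.33, B 6.85, A 6.38, F 5.40, D 3.50, C 3.42
take E (9 @ 236); take H (21 @ 199); take G (6 @ 56); take B (40 @ 274); take A (24 @ 153); take 31/35 of F → 167.40. Capacity used 131/131.
5 item(s) taken whole; one partial (take 31/35 of F).

5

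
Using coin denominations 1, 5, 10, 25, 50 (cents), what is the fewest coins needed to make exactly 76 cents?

3

76 − 1×50→26 − 1×25→1 − 1×1→0
Total coins = 1 + 1 + 1 = 3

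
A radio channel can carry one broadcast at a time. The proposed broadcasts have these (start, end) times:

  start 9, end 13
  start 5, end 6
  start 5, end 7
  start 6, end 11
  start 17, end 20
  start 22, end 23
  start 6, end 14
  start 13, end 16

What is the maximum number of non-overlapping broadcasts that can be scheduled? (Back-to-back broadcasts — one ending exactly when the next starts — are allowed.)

5

Sorted by end: (5,6)  (5,7)  (6,11)  (9,13)  (6,14)  (13,16)  (17,20)  (22,23)
take (5,6); take (6,11); skip (6,14); take (13,16); take (17,20); take (22,23).
Selected 5 broadcasts.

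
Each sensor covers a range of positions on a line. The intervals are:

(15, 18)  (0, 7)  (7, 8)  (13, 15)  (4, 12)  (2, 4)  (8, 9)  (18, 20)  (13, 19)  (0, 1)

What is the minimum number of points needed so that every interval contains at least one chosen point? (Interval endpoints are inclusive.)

Sorted: [0,1] [2,4] [0,7] [7,8] [8,9] [4,12] [13,15] [15,18] [13,19] [18,20]
{[0,1]} hit by 1; {[2,4],[0,7]} hit by 4; {[7,8],[8,9],[4,12]} hit by 8; {[13,15],[15,18],[13,19]} hit by 15; {[18,20]} hit by 20.
Points: 1, 4, 8, 15, 20 (5 total).

5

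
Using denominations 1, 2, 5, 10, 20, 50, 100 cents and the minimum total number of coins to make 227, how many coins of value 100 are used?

2

Use the largest denomination that fits, subtract, and repeat.
227 − 2×100→27 − 1×20→7 − 1×5→2 − 1×2→0
Count of 100: 2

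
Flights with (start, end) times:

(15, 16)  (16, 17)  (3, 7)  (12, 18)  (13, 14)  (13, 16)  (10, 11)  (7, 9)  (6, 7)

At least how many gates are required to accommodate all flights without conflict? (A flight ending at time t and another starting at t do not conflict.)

Events (time:±→running): 3:+→1 6:+→2 7:-→1 7:-→0 7:+→1 9:-→0 10:+→1 11:-→0 12:+→1 13:+→2 13:+→3 … peak 3.

3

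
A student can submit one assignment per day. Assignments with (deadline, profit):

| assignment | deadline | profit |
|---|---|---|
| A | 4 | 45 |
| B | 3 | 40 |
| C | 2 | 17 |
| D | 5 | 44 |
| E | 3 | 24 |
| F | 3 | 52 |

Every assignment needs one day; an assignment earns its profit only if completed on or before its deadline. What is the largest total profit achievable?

Sort by profit descending; place each in the latest free slot ≤ its deadline.
Profit order: F=52 A=45 D=44 B=40 E=24 C=17
Assign: F→slot 3, A→slot 4, D→slot 5, B→slot 2, E→slot 1, C skipped.
Slots: [1:E] [2:B] [3:F] [4:A] [5:D]
Profit = 24 + 40 + 52 + 45 + 44 = 205

205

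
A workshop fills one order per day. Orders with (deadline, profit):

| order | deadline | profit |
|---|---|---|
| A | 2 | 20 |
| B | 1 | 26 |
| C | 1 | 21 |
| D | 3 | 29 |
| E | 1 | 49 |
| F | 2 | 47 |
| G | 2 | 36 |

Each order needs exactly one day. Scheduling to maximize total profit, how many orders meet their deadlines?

3

By profit: E(d1,49), F(d2,47), G(d2,36), D(d3,29), B(d1,26), C(d1,21), A(d2,20)
E→slot 1; F→slot 2; G skipped; D→slot 3; B skipped; C skipped; A skipped.
3 of 7 scheduled.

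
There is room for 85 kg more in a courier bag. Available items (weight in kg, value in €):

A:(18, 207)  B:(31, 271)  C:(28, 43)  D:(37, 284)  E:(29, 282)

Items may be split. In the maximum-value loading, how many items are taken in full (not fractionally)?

Order: A (207/18=11.50) > E (282/29=9.72) > B (271/31=8.74) > D (284/37=7.68) > C (43/28=1.54)
Fill: take A (18 @ 207) → take E (29 @ 282) → take B (31 @ 271) → take 7/37 of D → 53.73; 85/85 used.
3 item(s) taken whole; one partial (take 7/37 of D).

3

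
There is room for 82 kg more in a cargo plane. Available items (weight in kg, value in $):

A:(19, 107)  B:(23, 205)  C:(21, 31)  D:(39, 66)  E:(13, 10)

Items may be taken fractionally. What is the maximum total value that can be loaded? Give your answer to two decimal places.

Ratios (sorted): B 8.91, A 5.63, D 1.69, C 1.48, E 0.77
take B (23 @ 205); take A (19 @ 107); take D (39 @ 66); take 1/21 of C → 1.48. Capacity used 82/82.
Total value = 379.48

379.48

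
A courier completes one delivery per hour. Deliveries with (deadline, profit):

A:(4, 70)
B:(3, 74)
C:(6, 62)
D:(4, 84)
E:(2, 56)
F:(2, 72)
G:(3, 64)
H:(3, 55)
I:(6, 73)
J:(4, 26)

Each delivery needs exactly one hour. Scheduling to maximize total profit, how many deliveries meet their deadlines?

6

Sort by profit descending; place each in the latest free slot ≤ its deadline.
Profit order: D=84 B=74 I=73 F=72 A=70 G=64 C=62 E=56 H=55 J=26
Assign: D→slot 4, B→slot 3, I→slot 6, F→slot 2, A→slot 1, G skipped, C→slot 5, E skipped, H skipped, J skipped.
Slots: [1:A] [2:F] [3:B] [4:D] [5:C] [6:I]
6 of 10 scheduled.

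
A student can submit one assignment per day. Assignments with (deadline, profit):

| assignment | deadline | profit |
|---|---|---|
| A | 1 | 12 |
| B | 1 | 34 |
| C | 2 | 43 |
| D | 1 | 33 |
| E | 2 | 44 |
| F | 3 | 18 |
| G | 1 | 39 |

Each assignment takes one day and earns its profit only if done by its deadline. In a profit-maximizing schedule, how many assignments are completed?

3

By profit: E(d2,44), C(d2,43), G(d1,39), B(d1,34), D(d1,33), F(d3,18), A(d1,12)
E→slot 2; C→slot 1; G skipped; B skipped; D skipped; F→slot 3; A skipped.
3 of 7 scheduled.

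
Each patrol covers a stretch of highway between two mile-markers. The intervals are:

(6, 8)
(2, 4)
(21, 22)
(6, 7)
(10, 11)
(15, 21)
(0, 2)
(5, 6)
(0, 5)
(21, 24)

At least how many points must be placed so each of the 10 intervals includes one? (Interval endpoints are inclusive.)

Sort by right endpoint; whenever an interval is uncovered, place a point at its right end.
By right end: [0,2]  [2,4]  [0,5]  [5,6]  [6,7]  [6,8]  [10,11]  [15,21]  [21,22]  [21,24]
[0,2] uncovered → point at 2; [5,6] uncovered → point at 6; [10,11] uncovered → point at 11; [15,21] uncovered → point at 21.
Points: 2, 6, 11, 21 (4 total).

4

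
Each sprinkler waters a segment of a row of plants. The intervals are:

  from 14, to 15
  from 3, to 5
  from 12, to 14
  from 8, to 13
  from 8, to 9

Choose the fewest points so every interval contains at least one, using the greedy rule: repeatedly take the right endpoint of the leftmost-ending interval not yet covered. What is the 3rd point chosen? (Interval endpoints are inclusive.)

14

By right end: [3,5]  [8,9]  [8,13]  [12,14]  [14,15]
[3,5] uncovered → point at 5; [8,9] uncovered → point at 9; [12,14] uncovered → point at 14.
Points: 5, 9, 14 (3 total).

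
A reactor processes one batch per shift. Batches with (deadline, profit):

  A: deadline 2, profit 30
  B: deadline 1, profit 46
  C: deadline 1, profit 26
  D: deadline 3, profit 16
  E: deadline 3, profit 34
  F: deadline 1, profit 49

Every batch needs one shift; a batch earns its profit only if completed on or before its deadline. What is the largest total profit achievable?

Profit order: F=49 B=46 E=34 A=30 C=26 D=16
Assign: F→slot 1, B skipped, E→slot 3, A→slot 2, C skipped, D skipped.
Slots: [1:F] [2:A] [3:E]
Profit = 49 + 30 + 34 = 113

113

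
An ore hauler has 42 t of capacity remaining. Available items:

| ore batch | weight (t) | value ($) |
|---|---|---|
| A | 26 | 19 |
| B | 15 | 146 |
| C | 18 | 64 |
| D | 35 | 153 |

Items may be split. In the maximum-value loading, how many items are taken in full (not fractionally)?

1

Sort by value per unit weight and fill in that order.
Order: B (146/15=9.73) > D (153/35=4.37) > C (64/18=3.56) > A (19/26=0.73)
Fill: take B (15 @ 146) → take 27/35 of D → 118.03; 42/42 used.
1 item(s) taken whole; one partial (take 27/35 of D).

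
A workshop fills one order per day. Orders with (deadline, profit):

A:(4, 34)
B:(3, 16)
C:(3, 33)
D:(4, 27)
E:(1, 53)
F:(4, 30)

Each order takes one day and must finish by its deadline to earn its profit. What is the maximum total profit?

By profit: E(d1,53), A(d4,34), C(d3,33), F(d4,30), D(d4,27), B(d3,16)
E→slot 1; A→slot 4; C→slot 3; F→slot 2; D skipped; B skipped.
Profit = 53 + 30 + 33 + 34 = 150

150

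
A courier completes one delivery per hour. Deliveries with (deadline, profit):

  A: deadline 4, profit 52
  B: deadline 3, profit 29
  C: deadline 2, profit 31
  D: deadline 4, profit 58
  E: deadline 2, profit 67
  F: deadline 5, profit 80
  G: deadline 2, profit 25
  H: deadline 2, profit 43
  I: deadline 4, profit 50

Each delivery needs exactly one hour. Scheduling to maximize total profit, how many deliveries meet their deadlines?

By profit: F(d5,80), E(d2,67), D(d4,58), A(d4,52), I(d4,50), H(d2,43), C(d2,31), B(d3,29), G(d2,25)
F→slot 5; E→slot 2; D→slot 4; A→slot 3; I→slot 1; H skipped; C skipped; B skipped; G skipped.
5 of 9 scheduled.

5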